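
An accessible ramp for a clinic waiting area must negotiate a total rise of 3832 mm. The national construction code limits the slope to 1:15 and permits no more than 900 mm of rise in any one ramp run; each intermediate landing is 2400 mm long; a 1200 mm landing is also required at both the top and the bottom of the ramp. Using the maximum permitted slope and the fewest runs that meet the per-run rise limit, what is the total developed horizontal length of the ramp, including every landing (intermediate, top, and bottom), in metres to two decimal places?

69.48 m

⌈3832/900⌉ = 5 ramp runs. That means 4 intermediate landings.
Horizontal run for 3832 mm of rise at 1:15 is 3832 × 15 = 57480 mm.
4 intermediate landings contribute 4 × 2400 = 9600 mm.
Top and bottom landings: 2 × 1200 = 2400 mm.
Total = 57480 + 9600 + 2400 = 69480 mm.
= 69.48 m.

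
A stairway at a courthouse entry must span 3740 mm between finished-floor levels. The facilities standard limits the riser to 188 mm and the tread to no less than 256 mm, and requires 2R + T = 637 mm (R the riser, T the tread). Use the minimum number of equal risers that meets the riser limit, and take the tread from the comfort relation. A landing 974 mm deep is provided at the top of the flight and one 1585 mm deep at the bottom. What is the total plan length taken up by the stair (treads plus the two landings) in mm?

⌈3740/188⌉ = 20 risers.
Riser R = 3740 / 20 = 187 mm, within the 188 mm limit.
Tread T = 637 − 2 × 187 = 263 mm (≥ 256 mm).
20 risers give 19 treads; going = 19 × 263 = 4997 mm.
Add landings: 4997 + 974 + 1585 = 7556 mm.

7556 mm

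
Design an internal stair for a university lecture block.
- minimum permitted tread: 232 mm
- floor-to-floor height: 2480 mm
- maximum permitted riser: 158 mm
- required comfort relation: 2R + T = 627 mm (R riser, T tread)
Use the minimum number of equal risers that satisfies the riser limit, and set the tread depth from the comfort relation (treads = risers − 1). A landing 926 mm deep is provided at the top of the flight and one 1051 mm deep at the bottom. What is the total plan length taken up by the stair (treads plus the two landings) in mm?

6732 mm

2480 / 158 = 15.696 → round up to 16 risers.
Each riser is 2480/16 = 155 mm (≤ 158 mm).
From 2R + T = 627: T = 627 − 310 = 317 mm.
16 risers give 15 treads; going = 15 × 317 = 4755 mm.
Enclosure = 4755 + 926 + 1051 = 6732 mm.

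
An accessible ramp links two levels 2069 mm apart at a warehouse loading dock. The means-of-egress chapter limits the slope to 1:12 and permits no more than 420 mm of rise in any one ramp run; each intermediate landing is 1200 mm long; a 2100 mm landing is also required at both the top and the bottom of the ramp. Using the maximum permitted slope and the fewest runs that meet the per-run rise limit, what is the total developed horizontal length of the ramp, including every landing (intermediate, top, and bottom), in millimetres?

33828 mm

2069 / 420 = 4.93, so 5 ramp runs are needed. That means 4 intermediate landings.
Ramp run (horizontal) at 1:12: 2069 × 12 = 24828 mm.
4 intermediate landings contribute 4 × 1200 = 4800 mm.
Top and bottom landings: 2 × 2100 = 4200 mm.
Total = 24828 + 4800 + 4200 = 33828 mm.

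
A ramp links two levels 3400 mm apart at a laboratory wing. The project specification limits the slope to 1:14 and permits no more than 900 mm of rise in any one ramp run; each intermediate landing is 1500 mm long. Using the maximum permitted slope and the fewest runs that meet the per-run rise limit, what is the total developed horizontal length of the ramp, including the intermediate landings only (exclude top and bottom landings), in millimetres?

52100 mm

⌈3400/900⌉ = 4 ramp runs. That means 3 intermediate landings.
Horizontal run for 3400 mm of rise at 1:14 is 3400 × 14 = 47600 mm.
3 intermediate landings contribute 3 × 1500 = 4500 mm.
Developed length = 47600 + 4500 = 52100 mm.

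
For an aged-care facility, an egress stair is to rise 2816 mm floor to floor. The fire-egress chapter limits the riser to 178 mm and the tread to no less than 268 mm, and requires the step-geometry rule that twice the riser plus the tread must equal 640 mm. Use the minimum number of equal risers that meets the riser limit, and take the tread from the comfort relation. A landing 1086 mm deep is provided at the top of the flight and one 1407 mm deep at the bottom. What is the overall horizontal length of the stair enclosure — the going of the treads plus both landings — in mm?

6813 mm

2816 / 178 = 15.820 → round up to 16 risers.
R = 2816 ÷ 16 = 176 mm.
Tread T = 640 − 2 × 176 = 288 mm (≥ 268 mm).
Going = (16 − 1) × 288 = 4320 mm.
Enclosure = 4320 + 1086 + 1407 = 6813 mm.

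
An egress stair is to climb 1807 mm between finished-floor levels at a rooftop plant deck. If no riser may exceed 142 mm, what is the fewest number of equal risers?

13 risers

1807 / 142 = 12.725 → round up to 13 risers.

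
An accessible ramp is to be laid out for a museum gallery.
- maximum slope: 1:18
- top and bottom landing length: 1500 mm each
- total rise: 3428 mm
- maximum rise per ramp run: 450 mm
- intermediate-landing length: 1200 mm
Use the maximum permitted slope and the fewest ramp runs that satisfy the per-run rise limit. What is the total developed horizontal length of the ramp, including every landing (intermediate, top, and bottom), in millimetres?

3428 / 450 = 7.62, so 8 ramp runs are needed. That means 7 intermediate landings.
Horizontal run for 3428 mm of rise at 1:18 is 3428 × 18 = 61704 mm.
Intermediate landings: 7 × 1200 = 8400 mm.
Top and bottom landings: 2 × 1500 = 3000 mm.
Total = 61704 + 8400 + 3000 = 73104 mm.

73104 mm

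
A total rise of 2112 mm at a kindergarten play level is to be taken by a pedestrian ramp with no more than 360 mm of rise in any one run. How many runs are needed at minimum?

6 runs

At most 360 each: 2112/360 = 5.87, giving 6 ramp runs.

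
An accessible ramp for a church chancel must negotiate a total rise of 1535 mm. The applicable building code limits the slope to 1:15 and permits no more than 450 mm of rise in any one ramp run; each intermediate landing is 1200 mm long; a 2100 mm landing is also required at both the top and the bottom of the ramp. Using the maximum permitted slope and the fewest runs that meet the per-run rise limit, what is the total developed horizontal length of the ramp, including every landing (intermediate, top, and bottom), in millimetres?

At most 450 each: 1535/450 = 3.41, giving 4 ramp runs. That means 3 intermediate landings.
Ramp run (horizontal) at 1:15: 1535 × 15 = 23025 mm.
Intermediate landings: 3 × 1200 = 3600 mm.
Top and bottom landings: 2 × 2100 = 4200 mm.
Total = 23025 + 3600 + 4200 = 30825 mm.

30825 mm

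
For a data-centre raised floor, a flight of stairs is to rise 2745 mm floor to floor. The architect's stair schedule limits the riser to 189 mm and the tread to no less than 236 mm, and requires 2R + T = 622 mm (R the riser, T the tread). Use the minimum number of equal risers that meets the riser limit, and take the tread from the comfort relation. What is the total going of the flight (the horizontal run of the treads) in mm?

3584 mm

⌈2745/189⌉ = 15 risers.
Each riser is 2745/15 = 183 mm (≤ 189 mm).
Tread T = 622 − 2 × 183 = 256 mm (≥ 236 mm).
Going = (15 − 1) × 256 = 3584 mm.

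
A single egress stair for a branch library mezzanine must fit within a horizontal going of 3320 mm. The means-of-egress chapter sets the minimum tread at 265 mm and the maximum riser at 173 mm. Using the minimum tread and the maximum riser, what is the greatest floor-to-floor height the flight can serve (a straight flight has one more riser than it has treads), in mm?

2249 mm

3320 / 265 = 12.53, so 12 treads fit.
Risers = treads + 1 = 13.
Maximum height = 13 × 173 = 2249 mm.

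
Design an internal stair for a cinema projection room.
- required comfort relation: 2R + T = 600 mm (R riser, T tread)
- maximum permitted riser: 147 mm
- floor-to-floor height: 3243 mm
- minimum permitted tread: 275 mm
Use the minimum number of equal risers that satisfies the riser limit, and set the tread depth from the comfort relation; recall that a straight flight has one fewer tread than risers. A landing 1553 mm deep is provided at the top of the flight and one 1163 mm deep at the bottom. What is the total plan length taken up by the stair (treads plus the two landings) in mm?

3243 / 147 = 22.06, so 23 risers are needed.
R = 3243 ÷ 23 = 141 mm.
From 2R + T = 600: T = 600 − 282 = 318 mm.
23 risers give 22 treads; going = 22 × 318 = 6996 mm.
Enclosure = 6996 + 1553 + 1163 = 9712 mm.

9712 mm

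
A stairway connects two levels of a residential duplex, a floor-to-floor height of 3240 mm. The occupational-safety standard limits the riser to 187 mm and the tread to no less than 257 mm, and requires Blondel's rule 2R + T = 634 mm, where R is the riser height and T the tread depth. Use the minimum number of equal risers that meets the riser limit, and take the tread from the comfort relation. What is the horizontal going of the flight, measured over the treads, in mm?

3240 / 187 = 17.326 → round up to 18 risers.
R = 3240 ÷ 18 = 180 mm.
T = 634 − 2·180 = 274 mm, which satisfies the 257 mm minimum.
Treads = 18 − 1 = 17; going = 17 × 274 = 4658 mm.

4658 mm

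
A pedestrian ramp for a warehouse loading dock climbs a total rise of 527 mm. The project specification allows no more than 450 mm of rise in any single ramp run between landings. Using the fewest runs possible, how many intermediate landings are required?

527 / 450 = 1.17, so 2 ramp runs are needed.
2 runs are separated by 1 intermediate landings.

1 intermediate landings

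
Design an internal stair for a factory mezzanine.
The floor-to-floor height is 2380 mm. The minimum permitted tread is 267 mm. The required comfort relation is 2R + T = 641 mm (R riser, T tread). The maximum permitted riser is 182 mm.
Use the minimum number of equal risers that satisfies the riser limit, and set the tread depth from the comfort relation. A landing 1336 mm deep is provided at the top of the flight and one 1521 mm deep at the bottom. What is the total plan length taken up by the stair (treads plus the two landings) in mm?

2380 / 182 = 13.08, so 14 risers are needed.
Riser R = 2380 / 14 = 170 mm, within the 182 mm limit.
From 2R + T = 641: T = 641 − 340 = 301 mm.
Treads = 14 − 1 = 13; going = 13 × 301 = 3913 mm.
Enclosure = 3913 + 1336 + 1521 = 6770 mm.

6770 mm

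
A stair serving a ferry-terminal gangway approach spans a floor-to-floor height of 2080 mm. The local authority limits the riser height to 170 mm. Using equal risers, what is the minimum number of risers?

2080 / 170 = 12.24, so 13 risers are needed.

13 risers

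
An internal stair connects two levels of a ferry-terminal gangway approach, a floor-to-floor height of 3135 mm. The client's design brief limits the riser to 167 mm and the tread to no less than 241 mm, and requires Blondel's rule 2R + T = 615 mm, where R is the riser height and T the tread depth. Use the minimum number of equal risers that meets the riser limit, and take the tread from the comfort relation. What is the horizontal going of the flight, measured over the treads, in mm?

5130 mm

⌈3135/167⌉ = 19 risers.
Each riser is 3135/19 = 165 mm (≤ 167 mm).
T = 615 − 2·165 = 285 mm, which satisfies the 241 mm minimum.
Going = (19 − 1) × 285 = 5130 mm.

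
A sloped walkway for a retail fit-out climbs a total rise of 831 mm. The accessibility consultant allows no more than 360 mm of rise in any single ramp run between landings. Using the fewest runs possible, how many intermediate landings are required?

831 / 360 = 2.308 → round up to 3 ramp runs.
3 runs are separated by 2 intermediate landings.

2 intermediate landings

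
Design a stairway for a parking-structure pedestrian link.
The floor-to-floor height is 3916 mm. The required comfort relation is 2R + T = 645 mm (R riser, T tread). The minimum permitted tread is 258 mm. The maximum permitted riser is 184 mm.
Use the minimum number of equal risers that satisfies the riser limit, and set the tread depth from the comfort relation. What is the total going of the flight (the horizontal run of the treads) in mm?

6069 mm

3916 / 184 = 21.283 → round up to 22 risers.
R = 3916 ÷ 22 = 178 mm.
Tread T = 645 − 2 × 178 = 289 mm (≥ 258 mm).
22 risers give 21 treads; going = 21 × 289 = 6069 mm.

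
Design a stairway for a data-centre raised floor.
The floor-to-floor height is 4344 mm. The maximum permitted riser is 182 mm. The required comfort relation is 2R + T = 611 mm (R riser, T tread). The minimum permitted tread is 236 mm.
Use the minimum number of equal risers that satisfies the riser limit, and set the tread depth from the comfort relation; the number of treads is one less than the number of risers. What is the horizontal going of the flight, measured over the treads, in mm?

5727 mm

⌈4344/182⌉ = 24 risers.
Each riser is 4344/24 = 181 mm (≤ 182 mm).
T = 611 − 2·181 = 249 mm, which satisfies the 236 mm minimum.
Treads = 24 − 1 = 23; going = 23 × 249 = 5727 mm.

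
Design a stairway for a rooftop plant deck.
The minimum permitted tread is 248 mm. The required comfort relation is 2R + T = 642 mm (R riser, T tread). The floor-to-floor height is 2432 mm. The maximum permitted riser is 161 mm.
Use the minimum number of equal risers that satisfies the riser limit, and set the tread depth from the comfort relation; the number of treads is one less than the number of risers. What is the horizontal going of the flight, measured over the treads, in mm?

5070 mm

2432 / 161 = 15.11, so 16 risers are needed.
Each riser is 2432/16 = 152 mm (≤ 161 mm).
From 2R + T = 642: T = 642 − 304 = 338 mm.
Treads = 16 − 1 = 15; going = 15 × 338 = 5070 mm.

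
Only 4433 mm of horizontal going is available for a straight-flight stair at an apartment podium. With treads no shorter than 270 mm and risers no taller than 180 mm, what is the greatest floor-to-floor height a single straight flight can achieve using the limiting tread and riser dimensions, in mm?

3060 mm

4433 / 270 = 16.42, so 16 treads fit.
Risers = treads + 1 = 17.
Maximum height = 17 × 180 = 3060 mm.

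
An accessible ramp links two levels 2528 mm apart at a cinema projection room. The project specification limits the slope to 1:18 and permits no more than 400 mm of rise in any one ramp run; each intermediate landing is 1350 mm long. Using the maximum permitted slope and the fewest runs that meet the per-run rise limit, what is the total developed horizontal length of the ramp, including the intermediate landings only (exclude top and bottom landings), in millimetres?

53604 mm

2528 / 400 = 6.32, so 7 ramp runs are needed. That means 6 intermediate landings.
Ramp run (horizontal) at 1:18: 2528 × 18 = 45504 mm.
Intermediate landings: 6 × 1350 = 8100 mm.
Developed length = 45504 + 8100 = 53604 mm.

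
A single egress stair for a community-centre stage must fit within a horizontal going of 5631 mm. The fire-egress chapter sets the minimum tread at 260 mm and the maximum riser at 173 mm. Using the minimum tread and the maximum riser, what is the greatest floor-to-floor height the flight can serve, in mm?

5631 / 260 = 21.66, so 21 treads fit.
Risers = treads + 1 = 22.
Maximum height = 22 × 173 = 3806 mm.

3806 mm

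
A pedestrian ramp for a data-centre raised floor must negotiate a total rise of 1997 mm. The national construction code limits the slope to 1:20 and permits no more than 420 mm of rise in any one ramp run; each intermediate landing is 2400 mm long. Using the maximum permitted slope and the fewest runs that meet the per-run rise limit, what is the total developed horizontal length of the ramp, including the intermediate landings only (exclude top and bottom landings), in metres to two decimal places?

49.54 m

⌈1997/420⌉ = 5 ramp runs. That means 4 intermediate landings.
Horizontal run for 1997 mm of rise at 1:20 is 1997 × 20 = 39940 mm.
4 intermediate landings contribute 4 × 2400 = 9600 mm.
Total developed length = 39940 + 9600 = 49540 mm.
= 49.54 m.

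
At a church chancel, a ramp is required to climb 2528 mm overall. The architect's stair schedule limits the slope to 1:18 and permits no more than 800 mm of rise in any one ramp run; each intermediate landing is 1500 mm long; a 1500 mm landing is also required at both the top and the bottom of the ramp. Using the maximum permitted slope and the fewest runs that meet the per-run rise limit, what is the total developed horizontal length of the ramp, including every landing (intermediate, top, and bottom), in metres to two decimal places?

2528 / 800 = 3.160 → round up to 4 ramp runs. That means 3 intermediate landings.
Horizontal run for 2528 mm of rise at 1:18 is 2528 × 18 = 45504 mm.
3 intermediate landings contribute 3 × 1500 = 4500 mm.
Top and bottom landings: 2 × 1500 = 3000 mm.
Total = 45504 + 4500 + 3000 = 53004 mm.
= 53.00 m.

53.00 m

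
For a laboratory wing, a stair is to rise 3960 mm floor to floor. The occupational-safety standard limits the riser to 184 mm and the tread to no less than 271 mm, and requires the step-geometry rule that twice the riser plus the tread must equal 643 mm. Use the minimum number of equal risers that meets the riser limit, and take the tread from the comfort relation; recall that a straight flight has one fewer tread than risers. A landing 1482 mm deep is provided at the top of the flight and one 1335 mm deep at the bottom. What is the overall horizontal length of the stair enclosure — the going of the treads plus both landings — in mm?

3960 / 184 = 21.522 → round up to 22 risers.
Riser R = 3960 / 22 = 180 mm, within the 184 mm limit.
Tread T = 643 − 2 × 180 = 283 mm (≥ 271 mm).
Going = (22 − 1) × 283 = 5943 mm.
Enclosure = 5943 + 1482 + 1335 = 8760 mm.

8760 mm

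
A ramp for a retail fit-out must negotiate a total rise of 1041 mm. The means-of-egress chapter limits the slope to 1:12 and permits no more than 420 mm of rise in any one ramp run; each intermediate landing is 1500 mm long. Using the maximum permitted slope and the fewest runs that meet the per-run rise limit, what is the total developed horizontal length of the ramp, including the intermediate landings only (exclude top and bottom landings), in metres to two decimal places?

15.49 m

At most 420 each: 1041/420 = 2.48, giving 3 ramp runs. That means 2 intermediate landings.
Ramp run (horizontal) at 1:12: 1041 × 12 = 12492 mm.
Intermediate landings: 2 × 1500 = 3000 mm.
Total developed length = 12492 + 3000 = 15492 mm.
= 15.49 m.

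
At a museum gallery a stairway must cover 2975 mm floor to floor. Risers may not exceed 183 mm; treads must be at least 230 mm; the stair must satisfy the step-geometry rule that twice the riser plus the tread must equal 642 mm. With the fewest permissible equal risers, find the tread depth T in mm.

2975 / 183 = 16.26, so 17 risers are needed.
Each riser is 2975/17 = 175 mm (≤ 183 mm).
Tread T = 642 − 2 × 175 = 292 mm (≥ 230 mm).

292 mm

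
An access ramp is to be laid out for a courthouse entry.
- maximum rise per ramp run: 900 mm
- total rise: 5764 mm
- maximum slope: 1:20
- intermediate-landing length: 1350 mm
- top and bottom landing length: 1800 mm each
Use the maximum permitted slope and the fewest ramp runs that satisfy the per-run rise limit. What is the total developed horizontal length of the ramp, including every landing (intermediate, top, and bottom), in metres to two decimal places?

5764 / 900 = 6.40, so 7 ramp runs are needed. That means 6 intermediate landings.
Ramp run (horizontal) at 1:20: 5764 × 20 = 115280 mm.
6 intermediate landings contribute 6 × 1350 = 8100 mm.
Top and bottom landings: 2 × 1800 = 3600 mm.
Total = 115280 + 8100 + 3600 = 126980 mm.
= 126.98 m.

126.98 m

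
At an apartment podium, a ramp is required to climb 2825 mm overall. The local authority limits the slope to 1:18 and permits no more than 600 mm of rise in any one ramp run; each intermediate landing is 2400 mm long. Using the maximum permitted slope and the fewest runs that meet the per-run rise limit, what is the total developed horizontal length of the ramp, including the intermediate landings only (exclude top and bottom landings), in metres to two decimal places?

⌈2825/600⌉ = 5 ramp runs. That means 4 intermediate landings.
Horizontal run for 2825 mm of rise at 1:18 is 2825 × 18 = 50850 mm.
4 intermediate landings contribute 4 × 2400 = 9600 mm.
Developed length = 50850 + 9600 = 60450 mm.
= 60.45 m.

60.45 m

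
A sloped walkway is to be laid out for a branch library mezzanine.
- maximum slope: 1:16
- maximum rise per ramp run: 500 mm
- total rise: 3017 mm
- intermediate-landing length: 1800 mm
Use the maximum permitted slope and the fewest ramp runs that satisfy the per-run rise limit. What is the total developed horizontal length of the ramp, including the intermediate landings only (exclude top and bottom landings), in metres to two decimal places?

At most 500 each: 3017/500 = 6.03, giving 7 ramp runs. That means 6 intermediate landings.
Ramp run (horizontal) at 1:16: 3017 × 16 = 48272 mm.
6 intermediate landings contribute 6 × 1800 = 10800 mm.
Total developed length = 48272 + 10800 = 59072 mm.
= 59.07 m.

59.07 m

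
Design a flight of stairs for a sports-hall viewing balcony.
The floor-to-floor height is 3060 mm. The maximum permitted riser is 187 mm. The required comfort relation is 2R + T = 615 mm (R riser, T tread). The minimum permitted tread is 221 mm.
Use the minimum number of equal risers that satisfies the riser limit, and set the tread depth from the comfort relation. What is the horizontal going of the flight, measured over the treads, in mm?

4080 mm

⌈3060/187⌉ = 17 risers.
Each riser is 3060/17 = 180 mm (≤ 187 mm).
T = 615 − 2·180 = 255 mm, which satisfies the 221 mm minimum.
Treads = 17 − 1 = 16; going = 16 × 255 = 4080 mm.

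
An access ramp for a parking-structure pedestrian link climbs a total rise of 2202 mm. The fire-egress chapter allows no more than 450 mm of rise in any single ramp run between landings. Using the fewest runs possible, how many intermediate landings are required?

2202 / 450 = 4.893 → round up to 5 ramp runs.
5 runs are separated by 4 intermediate landings.

4 intermediate landings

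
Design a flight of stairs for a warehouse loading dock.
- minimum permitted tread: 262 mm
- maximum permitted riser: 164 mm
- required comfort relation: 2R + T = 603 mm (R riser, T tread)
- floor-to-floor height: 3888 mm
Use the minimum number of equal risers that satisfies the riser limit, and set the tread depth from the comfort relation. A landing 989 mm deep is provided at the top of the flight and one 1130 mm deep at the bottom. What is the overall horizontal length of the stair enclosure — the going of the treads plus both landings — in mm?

8536 mm

At most 164 each: 3888/164 = 23.71, giving 24 risers.
Riser R = 3888 / 24 = 162 mm, within the 164 mm limit.
T = 603 − 2·162 = 279 mm, which satisfies the 262 mm minimum.
Going = (24 − 1) × 279 = 6417 mm.
Enclosure = 6417 + 989 + 1130 = 8536 mm.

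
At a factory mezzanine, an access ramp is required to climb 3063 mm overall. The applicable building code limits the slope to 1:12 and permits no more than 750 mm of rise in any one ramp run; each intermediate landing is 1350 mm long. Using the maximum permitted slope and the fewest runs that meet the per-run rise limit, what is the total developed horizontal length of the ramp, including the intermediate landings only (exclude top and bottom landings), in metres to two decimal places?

42.16 m

⌈3063/750⌉ = 5 ramp runs. That means 4 intermediate landings.
Ramp run (horizontal) at 1:12: 3063 × 12 = 36756 mm.
Intermediate landings: 4 × 1350 = 5400 mm.
Total developed length = 36756 + 5400 = 42156 mm.
= 42.16 m.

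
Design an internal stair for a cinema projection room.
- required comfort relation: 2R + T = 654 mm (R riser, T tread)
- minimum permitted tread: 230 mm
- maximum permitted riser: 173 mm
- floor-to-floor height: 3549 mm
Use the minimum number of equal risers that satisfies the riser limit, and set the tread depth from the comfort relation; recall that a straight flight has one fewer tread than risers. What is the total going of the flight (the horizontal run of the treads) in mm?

At most 173 each: 3549/173 = 20.51, giving 21 risers.
R = 3549 ÷ 21 = 169 mm.
Tread T = 654 − 2 × 169 = 316 mm (≥ 230 mm).
21 risers give 20 treads; going = 20 × 316 = 6320 mm.

6320 mm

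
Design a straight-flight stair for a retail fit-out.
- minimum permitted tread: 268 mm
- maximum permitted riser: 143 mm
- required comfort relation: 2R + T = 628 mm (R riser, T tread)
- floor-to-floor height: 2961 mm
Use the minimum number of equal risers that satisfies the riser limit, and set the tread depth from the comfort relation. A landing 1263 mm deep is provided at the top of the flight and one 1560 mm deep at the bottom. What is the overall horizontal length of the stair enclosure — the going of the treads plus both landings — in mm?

9743 mm

2961 / 143 = 20.706 → round up to 21 risers.
Riser R = 2961 / 21 = 141 mm, within the 143 mm limit.
T = 628 − 2·141 = 346 mm, which satisfies the 268 mm minimum.
Treads = 21 − 1 = 20; going = 20 × 346 = 6920 mm.
Add landings: 6920 + 1263 + 1560 = 9743 mm.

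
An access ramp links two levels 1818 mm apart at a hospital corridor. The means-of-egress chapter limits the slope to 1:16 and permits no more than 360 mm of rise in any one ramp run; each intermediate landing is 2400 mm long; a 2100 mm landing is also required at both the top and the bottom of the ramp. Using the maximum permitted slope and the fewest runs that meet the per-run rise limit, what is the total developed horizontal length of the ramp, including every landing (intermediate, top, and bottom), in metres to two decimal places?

⌈1818/360⌉ = 6 ramp runs. That means 5 intermediate landings.
Horizontal run for 1818 mm of rise at 1:16 is 1818 × 16 = 29088 mm.
Intermediate landings: 5 × 2400 = 12000 mm.
Top and bottom landings: 2 × 2100 = 4200 mm.
Total = 29088 + 12000 + 4200 = 45288 mm.
= 45.29 m.

45.29 m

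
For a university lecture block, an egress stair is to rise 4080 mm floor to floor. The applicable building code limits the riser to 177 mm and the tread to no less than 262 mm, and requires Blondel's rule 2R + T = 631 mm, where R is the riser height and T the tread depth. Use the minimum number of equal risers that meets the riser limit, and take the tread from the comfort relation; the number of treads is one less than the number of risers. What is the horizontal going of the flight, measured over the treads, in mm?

6693 mm

⌈4080/177⌉ = 24 risers.
Each riser is 4080/24 = 170 mm (≤ 177 mm).
Tread T = 631 − 2 × 170 = 291 mm (≥ 262 mm).
Treads = 24 − 1 = 23; going = 23 × 291 = 6693 mm.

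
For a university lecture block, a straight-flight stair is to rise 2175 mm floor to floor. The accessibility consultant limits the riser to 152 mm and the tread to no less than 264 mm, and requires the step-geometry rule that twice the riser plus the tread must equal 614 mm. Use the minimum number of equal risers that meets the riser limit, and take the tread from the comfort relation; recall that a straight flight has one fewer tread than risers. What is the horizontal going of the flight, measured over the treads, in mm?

⌈2175/152⌉ = 15 risers.
R = 2175 ÷ 15 = 145 mm.
T = 614 − 2·145 = 324 mm, which satisfies the 264 mm minimum.
Going = (15 − 1) × 324 = 4536 mm.

4536 mm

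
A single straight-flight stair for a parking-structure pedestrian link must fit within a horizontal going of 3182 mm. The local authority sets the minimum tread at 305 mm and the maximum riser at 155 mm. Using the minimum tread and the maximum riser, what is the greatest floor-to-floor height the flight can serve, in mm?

Treads that fit: ⌊3182 / 305⌋ = 10.
Risers = treads + 1 = 11.
Maximum height = 11 × 155 = 1705 mm.

1705 mm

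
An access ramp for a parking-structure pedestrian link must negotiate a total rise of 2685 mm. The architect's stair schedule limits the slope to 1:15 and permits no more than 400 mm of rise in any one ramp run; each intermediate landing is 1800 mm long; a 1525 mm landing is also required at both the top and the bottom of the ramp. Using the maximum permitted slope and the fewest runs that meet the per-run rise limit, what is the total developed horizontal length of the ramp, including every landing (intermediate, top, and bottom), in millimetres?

54125 mm

At most 400 each: 2685/400 = 6.71, giving 7 ramp runs. That means 6 intermediate landings.
Horizontal run for 2685 mm of rise at 1:15 is 2685 × 15 = 40275 mm.
Intermediate landings: 6 × 1800 = 10800 mm.
Top and bottom landings: 2 × 1525 = 3050 mm.
Total = 40275 + 10800 + 3050 = 54125 mm.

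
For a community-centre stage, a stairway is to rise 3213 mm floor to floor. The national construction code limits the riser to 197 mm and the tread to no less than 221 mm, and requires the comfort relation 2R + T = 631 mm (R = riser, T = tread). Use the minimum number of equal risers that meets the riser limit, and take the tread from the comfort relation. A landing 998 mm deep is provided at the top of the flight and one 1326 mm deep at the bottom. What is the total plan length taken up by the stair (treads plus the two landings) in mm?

3213 / 197 = 16.310 → round up to 17 risers.
Each riser is 3213/17 = 189 mm (≤ 197 mm).
T = 631 − 2·189 = 253 mm, which satisfies the 221 mm minimum.
Treads = 17 − 1 = 16; going = 16 × 253 = 4048 mm.
Add landings: 4048 + 998 + 1326 = 6372 mm.

6372 mm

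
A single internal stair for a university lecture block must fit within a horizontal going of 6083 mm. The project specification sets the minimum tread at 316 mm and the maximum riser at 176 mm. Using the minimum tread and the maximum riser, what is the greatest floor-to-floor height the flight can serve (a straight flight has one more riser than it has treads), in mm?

6083 / 316 = 19.25, so 19 treads fit.
Risers = treads + 1 = 20.
Maximum height = 20 × 176 = 3520 mm.

3520 mm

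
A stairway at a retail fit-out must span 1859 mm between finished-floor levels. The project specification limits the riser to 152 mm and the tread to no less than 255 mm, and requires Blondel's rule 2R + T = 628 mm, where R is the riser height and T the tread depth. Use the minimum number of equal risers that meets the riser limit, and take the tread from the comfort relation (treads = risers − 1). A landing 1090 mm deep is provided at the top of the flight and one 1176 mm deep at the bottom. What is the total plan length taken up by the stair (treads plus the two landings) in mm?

⌈1859/152⌉ = 13 risers.
Each riser is 1859/13 = 143 mm (≤ 152 mm).
T = 628 − 2·143 = 342 mm, which satisfies the 255 mm minimum.
13 risers give 12 treads; going = 12 × 342 = 4104 mm.
Enclosure = 4104 + 1090 + 1176 = 6370 mm.

6370 mm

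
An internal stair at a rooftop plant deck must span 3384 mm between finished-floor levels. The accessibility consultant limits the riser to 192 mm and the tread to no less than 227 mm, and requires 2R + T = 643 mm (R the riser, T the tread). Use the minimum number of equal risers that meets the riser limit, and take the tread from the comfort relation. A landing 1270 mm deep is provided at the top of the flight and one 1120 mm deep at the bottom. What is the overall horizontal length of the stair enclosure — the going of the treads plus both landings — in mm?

6929 mm

⌈3384/192⌉ = 18 risers.
Each riser is 3384/18 = 188 mm (≤ 192 mm).
T = 643 − 2·188 = 267 mm, which satisfies the 227 mm minimum.
Going = (18 − 1) × 267 = 4539 mm.
Enclosure = 4539 + 1270 + 1120 = 6929 mm.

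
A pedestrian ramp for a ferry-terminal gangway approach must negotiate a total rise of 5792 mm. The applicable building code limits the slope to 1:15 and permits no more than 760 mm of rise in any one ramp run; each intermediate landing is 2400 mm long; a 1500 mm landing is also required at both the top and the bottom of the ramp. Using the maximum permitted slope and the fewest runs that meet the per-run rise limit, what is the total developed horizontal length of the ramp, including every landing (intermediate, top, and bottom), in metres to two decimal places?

5792 / 760 = 7.62, so 8 ramp runs are needed. That means 7 intermediate landings.
Ramp run (horizontal) at 1:15: 5792 × 15 = 86880 mm.
Intermediate landings: 7 × 2400 = 16800 mm.
Top and bottom landings: 2 × 1500 = 3000 mm.
Total = 86880 + 16800 + 3000 = 106680 mm.
= 106.68 m.

106.68 m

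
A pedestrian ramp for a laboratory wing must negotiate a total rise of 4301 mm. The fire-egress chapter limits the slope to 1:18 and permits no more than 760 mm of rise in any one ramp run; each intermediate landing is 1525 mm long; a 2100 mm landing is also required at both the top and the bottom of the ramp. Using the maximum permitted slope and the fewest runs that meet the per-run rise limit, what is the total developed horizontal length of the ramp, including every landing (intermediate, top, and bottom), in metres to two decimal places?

89.24 m

At most 760 each: 4301/760 = 5.66, giving 6 ramp runs. That means 5 intermediate landings.
Ramp run (horizontal) at 1:18: 4301 × 18 = 77418 mm.
Intermediate landings: 5 × 1525 = 7625 mm.
Top and bottom landings: 2 × 2100 = 4200 mm.
Total = 77418 + 7625 + 4200 = 89243 mm.
= 89.24 m.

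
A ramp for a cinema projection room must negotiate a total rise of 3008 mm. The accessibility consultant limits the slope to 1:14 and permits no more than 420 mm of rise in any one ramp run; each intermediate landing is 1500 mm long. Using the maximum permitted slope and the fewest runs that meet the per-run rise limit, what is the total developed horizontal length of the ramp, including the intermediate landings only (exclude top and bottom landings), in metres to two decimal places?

3008 / 420 = 7.162 → round up to 8 ramp runs. That means 7 intermediate landings.
Ramp run (horizontal) at 1:14: 3008 × 14 = 42112 mm.
7 intermediate landings contribute 7 × 1500 = 10500 mm.
Developed length = 42112 + 10500 = 52612 mm.
= 52.61 m.

52.61 m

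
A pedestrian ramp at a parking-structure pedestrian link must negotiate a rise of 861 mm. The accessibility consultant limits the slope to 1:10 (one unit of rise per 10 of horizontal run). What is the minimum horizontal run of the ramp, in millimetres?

8610 mm

At 1:10 the run is 10 × 861 = 8610 mm.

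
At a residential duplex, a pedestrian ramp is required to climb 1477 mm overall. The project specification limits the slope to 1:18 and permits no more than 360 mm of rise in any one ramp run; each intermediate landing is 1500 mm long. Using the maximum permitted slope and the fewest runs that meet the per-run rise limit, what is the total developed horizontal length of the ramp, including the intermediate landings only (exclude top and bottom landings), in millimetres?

32586 mm

⌈1477/360⌉ = 5 ramp runs. That means 4 intermediate landings.
Horizontal run for 1477 mm of rise at 1:18 is 1477 × 18 = 26586 mm.
Intermediate landings: 4 × 1500 = 6000 mm.
Total developed length = 26586 + 6000 = 32586 mm.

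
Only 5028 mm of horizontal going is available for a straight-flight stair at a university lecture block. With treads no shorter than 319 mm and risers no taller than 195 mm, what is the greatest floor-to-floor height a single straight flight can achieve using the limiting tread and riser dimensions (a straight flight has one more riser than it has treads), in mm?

Treads that fit: ⌊5028 / 319⌋ = 15.
Risers = treads + 1 = 16.
Maximum height = 16 × 195 = 3120 mm.

3120 mm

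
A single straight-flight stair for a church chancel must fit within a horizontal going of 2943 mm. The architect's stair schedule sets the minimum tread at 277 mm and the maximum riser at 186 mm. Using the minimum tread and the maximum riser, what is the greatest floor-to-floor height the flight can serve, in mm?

2943 / 277 = 10.62, so 10 treads fit.
Risers = treads + 1 = 11.
Maximum height = 11 × 186 = 2046 mm.

2046 mm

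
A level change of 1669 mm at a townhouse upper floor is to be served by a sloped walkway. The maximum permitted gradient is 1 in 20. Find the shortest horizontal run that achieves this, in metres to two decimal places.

33.38 m

At 1:20 the run is 20 × 1669 = 33380 mm.
33380 mm = 33.38 m.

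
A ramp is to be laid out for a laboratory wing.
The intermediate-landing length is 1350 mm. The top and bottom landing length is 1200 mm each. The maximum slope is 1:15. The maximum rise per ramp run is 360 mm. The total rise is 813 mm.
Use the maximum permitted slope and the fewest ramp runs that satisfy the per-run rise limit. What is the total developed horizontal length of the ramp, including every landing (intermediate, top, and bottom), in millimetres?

813 / 360 = 2.26, so 3 ramp runs are needed. That means 2 intermediate landings.
Ramp run (horizontal) at 1:15: 813 × 15 = 12195 mm.
Intermediate landings: 2 × 1350 = 2700 mm.
Top and bottom landings: 2 × 1200 = 2400 mm.
Total = 12195 + 2700 + 2400 = 17295 mm.

17295 mm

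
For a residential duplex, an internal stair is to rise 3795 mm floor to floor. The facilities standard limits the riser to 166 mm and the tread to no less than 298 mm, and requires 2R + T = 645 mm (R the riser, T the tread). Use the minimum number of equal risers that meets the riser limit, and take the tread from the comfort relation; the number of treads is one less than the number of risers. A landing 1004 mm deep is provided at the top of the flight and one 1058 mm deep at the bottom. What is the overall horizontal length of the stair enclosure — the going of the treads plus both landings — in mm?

8992 mm

3795 / 166 = 22.86, so 23 risers are needed.
Riser R = 3795 / 23 = 165 mm, within the 166 mm limit.
T = 645 − 2·165 = 315 mm, which satisfies the 298 mm minimum.
23 risers give 22 treads; going = 22 × 315 = 6930 mm.
Add landings: 6930 + 1004 + 1058 = 8992 mm.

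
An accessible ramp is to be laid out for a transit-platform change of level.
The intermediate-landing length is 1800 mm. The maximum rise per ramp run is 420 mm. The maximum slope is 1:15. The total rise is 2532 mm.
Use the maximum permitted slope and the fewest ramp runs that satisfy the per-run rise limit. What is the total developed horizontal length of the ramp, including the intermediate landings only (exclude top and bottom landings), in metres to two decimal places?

48.78 m

At most 420 each: 2532/420 = 6.03, giving 7 ramp runs. That means 6 intermediate landings.
Horizontal run for 2532 mm of rise at 1:15 is 2532 × 15 = 37980 mm.
6 intermediate landings contribute 6 × 1800 = 10800 mm.
Developed length = 37980 + 10800 = 48780 mm.
= 48.78 m.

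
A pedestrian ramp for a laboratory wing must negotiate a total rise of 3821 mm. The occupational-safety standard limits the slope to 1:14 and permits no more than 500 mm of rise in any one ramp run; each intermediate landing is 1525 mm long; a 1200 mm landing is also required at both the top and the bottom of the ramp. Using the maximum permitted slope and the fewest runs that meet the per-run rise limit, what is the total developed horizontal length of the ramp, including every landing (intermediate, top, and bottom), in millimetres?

⌈3821/500⌉ = 8 ramp runs. That means 7 intermediate landings.
Horizontal run for 3821 mm of rise at 1:14 is 3821 × 14 = 53494 mm.
7 intermediate landings contribute 7 × 1525 = 10675 mm.
Top and bottom landings: 2 × 1200 = 2400 mm.
Total = 53494 + 10675 + 2400 = 66569 mm.

66569 mm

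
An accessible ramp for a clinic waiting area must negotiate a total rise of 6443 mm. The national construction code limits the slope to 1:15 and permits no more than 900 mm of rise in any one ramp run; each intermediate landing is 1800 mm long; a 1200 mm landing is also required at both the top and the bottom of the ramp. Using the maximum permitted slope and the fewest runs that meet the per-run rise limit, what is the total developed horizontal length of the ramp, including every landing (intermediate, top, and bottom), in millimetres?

6443 / 900 = 7.16, so 8 ramp runs are needed. That means 7 intermediate landings.
Horizontal run for 6443 mm of rise at 1:15 is 6443 × 15 = 96645 mm.
Intermediate landings: 7 × 1800 = 12600 mm.
Top and bottom landings: 2 × 1200 = 2400 mm.
Total = 96645 + 12600 + 2400 = 111645 mm.

111645 mm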